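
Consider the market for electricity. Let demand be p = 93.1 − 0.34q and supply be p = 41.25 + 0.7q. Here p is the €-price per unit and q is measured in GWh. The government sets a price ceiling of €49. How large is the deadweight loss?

Competitive equilibrium: 93.1 − 0.34q = 41.25 + 0.7q → q* = 49.8558, p* = 76.149.
At the ceiling p = 49, quantity supplied = (49 − 41.25)/0.7 = 11.0714.
Willingness to pay at q' = 11.0714: 93.1 − 0.34·11.0714 = 89.3357.
Δq = 49.8558 − 11.0714 = 38.7844; wedge = 89.3357 − 49 = 40.3357.
The triangle = ½ × 38.7844 × 40.3357 = €782.20.

€782.20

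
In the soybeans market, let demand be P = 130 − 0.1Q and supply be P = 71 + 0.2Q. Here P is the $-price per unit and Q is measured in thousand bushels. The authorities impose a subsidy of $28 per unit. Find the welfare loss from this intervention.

Competitive equilibrium: 130 − 0.1Q = 71 + 0.2Q → Q* = 196.6667, P* = 110.3333.
The subsidy lowers effective supply by 28: P = 43 + 0.2Q.
New quantity: 130 − 0.1Q = 43 + 0.2Q → Q' = 290.
Overproduction ΔQ = 290 − 196.6667 = 93.3333; wedge = subsidy = 28.
DWL = ½ × 93.3333 × 28 = $1306.67 thousand.

$1306.67 thousand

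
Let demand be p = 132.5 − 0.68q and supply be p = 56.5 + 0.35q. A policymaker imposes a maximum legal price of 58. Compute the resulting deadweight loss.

Competitive equilibrium: 132.5 − 0.68q = 56.5 + 0.35q → q* = 73.7864, p* = 82.3252.
At the ceiling p = 58, quantity supplied = (58 − 56.5)/0.35 = 4.2857.
Willingness to pay at q' = 4.2857: 132.5 − 0.68·4.2857 = 129.5857.
Δq = 73.7864 − 4.2857 = 69.5007; wedge = 129.5857 − 58 = 71.5857.
Welfare loss = ½ × 69.5007 × 71.5857 = 2487.63.

2487.63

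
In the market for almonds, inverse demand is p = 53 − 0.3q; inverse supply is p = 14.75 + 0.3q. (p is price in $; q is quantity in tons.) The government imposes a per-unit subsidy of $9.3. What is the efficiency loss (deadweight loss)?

Competitive equilibrium: 53 − 0.3q = 14.75 + 0.3q → q* = 63.75, p* = 33.875.
The subsidy lowers effective supply by 9.3: p = 5.45 + 0.3q.
New quantity: 53 − 0.3q = 5.45 + 0.3q → q' = 79.25.
Overproduction Δq = 79.25 − 63.75 = 15.5; wedge = subsidy = 9.3.
Deadweight loss = ½ × 15.5 × 9.3 = $72.075.

$72.075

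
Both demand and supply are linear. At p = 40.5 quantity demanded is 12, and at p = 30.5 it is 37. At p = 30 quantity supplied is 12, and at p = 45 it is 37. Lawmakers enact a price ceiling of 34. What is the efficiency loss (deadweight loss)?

Demand slope = (30.5 − 40.5)/(37 − 12) = −0.4, so p = 45.3 − 0.4q.
Supply slope = (45 − 30)/(37 − 12) = 0.6, so p = 22.8 + 0.6q.
Competitive equilibrium: 45.3 − 0.4q = 22.8 + 0.6q → q* = 22.5, p* = 36.3.
At the ceiling p = 34, quantity supplied = (34 − 22.8)/0.6 = 18.6667.
Willingness to pay at q' = 18.6667: 45.3 − 0.4·18.6667 = 37.8333.
Δq = 22.5 − 18.6667 = 3.8333; wedge = 37.8333 − 34 = 3.8333.
Deadweight loss = ½ × 3.8333 × 3.8333 = 7.35.

7.35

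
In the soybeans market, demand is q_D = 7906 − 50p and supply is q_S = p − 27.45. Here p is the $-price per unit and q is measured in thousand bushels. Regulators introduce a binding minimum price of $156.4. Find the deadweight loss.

In inverse form: demand p = 158.12 − 0.02q, supply p = 27.45 + q.
Competitive equilibrium: 158.12 − 0.02q = 27.45 + q → q* = 128.1078, p* = 155.5578.
At the floor p = 156.4, quantity demanded = (158.12 − 156.4)/0.02 = 86.
Sellers' marginal cost at q' = 86: 27.45 + 1·86 = 113.45.
Δq = 128.1078 − 86 = 42.1078; wedge = 156.4 − 113.45 = 42.95.
DWL = ½ × 42.1078 × 42.95 = $904.27 thousand.

$904.27 thousand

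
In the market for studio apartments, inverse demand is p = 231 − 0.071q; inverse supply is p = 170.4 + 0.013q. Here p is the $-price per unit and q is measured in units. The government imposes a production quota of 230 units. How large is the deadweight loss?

$10143.09

Competitive equilibrium: 231 − 0.071q = 170.4 + 0.013q → q* = 721.4286, p* = 179.7786.
At q = 230: demand price = 231 − 0.071·230 = 214.67; supply price = 170.4 + 0.013·230 = 173.39.
Δq = 721.4286 − 230 = 491.4286; wedge = 214.67 − 173.39 = 41.28.
DWL = ½ × 491.4286 × 41.28 = $10143.09.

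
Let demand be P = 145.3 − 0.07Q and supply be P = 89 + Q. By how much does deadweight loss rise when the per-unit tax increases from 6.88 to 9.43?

19.43

Competitive equilibrium: 145.3 − 0.07Q = 89 + Q → Q* = 52.6168, P* = 141.6168.
For a per-unit tax t: ΔQ = t/1.07, so DWL = ½·t·(t/1.07) = t²/2.14.
At t = 6.88: DWL = 22.1189. At t = 9.43: DWL = 41.5537.
Increase = 41.5537 − 22.1189 = 19.43.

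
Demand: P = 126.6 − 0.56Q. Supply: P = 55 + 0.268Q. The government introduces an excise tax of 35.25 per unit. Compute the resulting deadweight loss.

750.34

Competitive equilibrium: 126.6 − 0.56Q = 55 + 0.268Q → Q* = 86.4734, P* = 78.1749.
With the tax, the buyer price exceeds the seller price by 35.25: (126.6 − 0.56Q) − (55 + 0.268Q) = 35.25 → Q' = 43.901.
ΔQ = 86.4734 − 43.901 = 42.5724; the wedge equals the tax, 35.25.
DWL = ½ × 42.5724 × 35.25 = 750.34.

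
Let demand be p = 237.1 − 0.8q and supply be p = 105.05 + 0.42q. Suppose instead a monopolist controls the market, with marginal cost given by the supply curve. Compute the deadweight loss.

Competitive equilibrium: 237.1 − 0.8q = 105.05 + 0.42q → q* = 108.2377, p* = 150.5098.
Marginal revenue: MR = 237.1 − 1.6q. Set MR = MC: 237.1 − 1.6q = 105.05 + 0.42q → q_m = 65.3713.
Price p_m = 237.1 − 0.8·65.3713 = 184.803; MC(q_m) = 105.05 + 0.42·65.3713 = 132.5059.
Competitive q* = 108.2377, so Δq = 42.8664; wedge = 184.803 − 132.5059 = 52.2971.
DWL = ½ × 42.8664 × 52.2971 = 1120.89.

1120.89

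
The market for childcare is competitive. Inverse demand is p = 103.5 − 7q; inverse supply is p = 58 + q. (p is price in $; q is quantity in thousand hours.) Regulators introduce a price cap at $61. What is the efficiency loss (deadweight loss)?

$28.89 thousand

Competitive equilibrium: 103.5 − 7q = 58 + q → q* = 5.6875, p* = 63.6875.
At the ceiling p = 61, quantity supplied = (61 − 58)/1 = 3.
Willingness to pay at q' = 3: 103.5 − 7·3 = 82.5.
Δq = 5.6875 − 3 = 2.6875; wedge = 82.5 − 61 = 21.5.
Welfare loss = ½ × 2.6875 × 21.5 = $28.89 thousand.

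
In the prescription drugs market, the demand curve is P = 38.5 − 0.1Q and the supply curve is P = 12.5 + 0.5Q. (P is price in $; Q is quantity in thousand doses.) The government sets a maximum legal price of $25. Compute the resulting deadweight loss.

Competitive equilibrium: 38.5 − 0.1Q = 12.5 + 0.5Q → Q* = 43.3333, P* = 34.1667.
At the ceiling P = 25, quantity supplied = (25 − 12.5)/0.5 = 25.
Willingness to pay at Q' = 25: 38.5 − 0.1·25 = 36.
ΔQ = 43.3333 − 25 = 18.3333; wedge = 36 − 25 = 11.
DWL = ½ × 18.3333 × 11 = $100.83 thousand.

$100.83 thousand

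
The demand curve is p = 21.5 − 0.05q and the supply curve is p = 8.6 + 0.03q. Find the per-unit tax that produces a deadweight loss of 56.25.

Competitive equilibrium: 21.5 − 0.05q = 8.6 + 0.03q → q* = 161.25, p* = 13.4375.
A tax t gives Δq = t/0.08 and wedge t, so DWL = t²/0.16.
t²/0.16 = 56.25 → t² = 9 → t = 3.

3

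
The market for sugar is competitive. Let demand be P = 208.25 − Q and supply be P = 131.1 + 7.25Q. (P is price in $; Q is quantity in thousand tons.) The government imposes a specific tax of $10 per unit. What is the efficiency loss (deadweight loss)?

Competitive equilibrium: 208.25 − Q = 131.1 + 7.25Q → Q* = 9.3515, P* = 198.8985.
With the tax, the buyer price exceeds the seller price by 10: (208.25 − Q) − (131.1 + 7.25Q) = 10 → Q' = 8.1394.
ΔQ = 9.3515 − 8.1394 = 1.2121; the wedge equals the tax, 10.
The triangle = ½ × 1.2121 × 10 = $6.06 thousand.

$6.06 thousand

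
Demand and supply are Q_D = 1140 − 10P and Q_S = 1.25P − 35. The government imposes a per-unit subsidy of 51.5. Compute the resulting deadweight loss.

In inverse form: demand P = 114 − 0.1Q, supply P = 28 + 0.8Q.
Competitive equilibrium: 114 − 0.1Q = 28 + 0.8Q → Q* = 95.5556, P* = 104.4444.
The subsidy lowers effective supply by 51.5: P = 0.8Q − 23.5.
New quantity: 114 − 0.1Q = 0.8Q − 23.5 → Q' = 152.7778.
Overproduction ΔQ = 152.7778 − 95.5556 = 57.2222; wedge = subsidy = 51.5.
Welfare loss = ½ × 57.2222 × 51.5 = 1473.47.

1473.47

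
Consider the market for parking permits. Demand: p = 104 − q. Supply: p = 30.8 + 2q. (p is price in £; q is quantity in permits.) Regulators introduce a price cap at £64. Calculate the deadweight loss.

Competitive equilibrium: 104 − q = 30.8 + 2q → q* = 24.4, p* = 79.6.
At the ceiling p = 64, quantity supplied = (64 − 30.8)/2 = 16.6.
Willingness to pay at q' = 16.6: 104 − 1·16.6 = 87.4.
Δq = 24.4 − 16.6 = 7.8; wedge = 87.4 − 64 = 23.4.
Deadweight loss = ½ × 7.8 × 23.4 = £91.26.

£91.26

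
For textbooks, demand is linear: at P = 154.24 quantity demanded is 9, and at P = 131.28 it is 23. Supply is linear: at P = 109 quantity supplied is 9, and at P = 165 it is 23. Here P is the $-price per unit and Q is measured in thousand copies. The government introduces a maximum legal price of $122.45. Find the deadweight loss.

Demand slope = (131.28 − 154.24)/(23 − 9) = −1.64, so P = 169 − 1.64Q.
Supply slope = (165 − 109)/(23 − 9) = 4, so P = 73 + 4Q.
Competitive equilibrium: 169 − 1.64Q = 73 + 4Q → Q* = 17.0213, P* = 141.0851.
At the ceiling P = 122.45, quantity supplied = (122.45 − 73)/4 = 12.3625.
Willingness to pay at Q' = 12.3625: 169 − 1.64·12.3625 = 148.7255.
ΔQ = 17.0213 − 12.3625 = 4.6588; wedge = 148.7255 − 122.45 = 26.2755.
DWL = ½ × 4.6588 × 26.2755 = $61.21 thousand.

$61.21 thousand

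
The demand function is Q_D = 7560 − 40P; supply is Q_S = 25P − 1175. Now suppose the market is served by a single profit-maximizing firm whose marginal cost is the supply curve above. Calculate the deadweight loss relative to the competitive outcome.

In inverse form: demand P = 189 − 0.025Q, supply P = 47 + 0.04Q.
Competitive equilibrium: 189 − 0.025Q = 47 + 0.04Q → Q* = 2184.61538, P* = 134.38462.
Marginal revenue: MR = 189 − 0.05Q. Set MR = MC: 189 − 0.05Q = 47 + 0.04Q → Q_m = 1577.77778.
Price P_m = 189 − 0.025·1577.77778 = 149.55556; MC(Q_m) = 47 + 0.04·1577.77778 = 110.11111.
Competitive Q* = 2184.61538, so ΔQ = 606.8376; wedge = 149.55556 − 110.11111 = 39.44445.
DWL = ½ × 606.8376 × 39.44445 = 11968.19.

11968.19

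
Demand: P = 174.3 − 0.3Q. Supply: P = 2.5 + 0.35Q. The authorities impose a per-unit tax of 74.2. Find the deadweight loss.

4235.11

Competitive equilibrium: 174.3 − 0.3Q = 2.5 + 0.35Q → Q* = 264.3077, P* = 95.0077.
With the tax, the buyer price exceeds the seller price by 74.2: (174.3 − 0.3Q) − (2.5 + 0.35Q) = 74.2 → Q' = 150.1538.
ΔQ = 264.3077 − 150.1538 = 114.1539; the wedge equals the tax, 74.2.
The triangle = ½ × 114.1539 × 74.2 = 4235.11.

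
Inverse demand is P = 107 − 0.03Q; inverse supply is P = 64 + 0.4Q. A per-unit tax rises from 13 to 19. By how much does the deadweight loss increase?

Competitive equilibrium: 107 − 0.03Q = 64 + 0.4Q → Q* = 100, P* = 104.
For a per-unit tax t: ΔQ = t/0.43, so DWL = ½·t·(t/0.43) = t²/0.86.
At t = 13: DWL = 196.512. At t = 19: DWL = 419.767.
Increase = 419.767 − 196.512 = 223.26.

223.26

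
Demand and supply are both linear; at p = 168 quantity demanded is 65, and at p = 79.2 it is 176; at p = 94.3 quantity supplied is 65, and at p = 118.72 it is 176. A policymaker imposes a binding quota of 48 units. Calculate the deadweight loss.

4062.88

Demand slope = (79.2 − 168)/(176 − 65) = −0.8, so p = 220 − 0.8q.
Supply slope = (118.72 − 94.3)/(176 − 65) = 0.22, so p = 80 + 0.22q.
Competitive equilibrium: 220 − 0.8q = 80 + 0.22q → q* = 137.2549, p* = 110.1961.
At q = 48: demand price = 220 − 0.8·48 = 181.6; supply price = 80 + 0.22·48 = 90.56.
Δq = 137.2549 − 48 = 89.2549; wedge = 181.6 − 90.56 = 91.04.
The triangle = ½ × 89.2549 × 91.04 = 4062.88.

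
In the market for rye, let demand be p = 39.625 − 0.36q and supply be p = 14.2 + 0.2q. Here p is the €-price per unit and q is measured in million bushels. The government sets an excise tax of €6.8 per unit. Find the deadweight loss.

€41.29 million

Competitive equilibrium: 39.625 − 0.36q = 14.2 + 0.2q → q* = 45.4018, p* = 23.2804.
With the tax, the buyer price exceeds the seller price by 6.8: (39.625 − 0.36q) − (14.2 + 0.2q) = 6.8 → q' = 33.2589.
Δq = 45.4018 − 33.2589 = 12.1429; the wedge equals the tax, 6.8.
Welfare loss = ½ × 12.1429 × 6.8 = €41.29 million.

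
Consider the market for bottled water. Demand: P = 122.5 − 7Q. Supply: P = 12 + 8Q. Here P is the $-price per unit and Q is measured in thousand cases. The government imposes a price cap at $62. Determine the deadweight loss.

$9.35 thousand

Competitive equilibrium: 122.5 − 7Q = 12 + 8Q → Q* = 7.3667, P* = 70.9333.
At the ceiling P = 62, quantity supplied = (62 − 12)/8 = 6.25.
Willingness to pay at Q' = 6.25: 122.5 − 7·6.25 = 78.75.
ΔQ = 7.3667 − 6.25 = 1.1167; wedge = 78.75 − 62 = 16.75.
DWL = ½ × 1.1167 × 16.75 = $9.35 thousand.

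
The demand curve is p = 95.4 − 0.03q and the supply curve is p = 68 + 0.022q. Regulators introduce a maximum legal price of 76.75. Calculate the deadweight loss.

Competitive equilibrium: 95.4 − 0.03q = 68 + 0.022q → q* = 526.9231, p* = 79.5923.
At the ceiling p = 76.75, quantity supplied = (76.75 − 68)/0.022 = 397.7273.
Willingness to pay at q' = 397.7273: 95.4 − 0.03·397.7273 = 83.4682.
Δq = 526.9231 − 397.7273 = 129.1958; wedge = 83.4682 − 76.75 = 6.7182.
DWL = ½ × 129.1958 × 6.7182 = 433.98.

433.98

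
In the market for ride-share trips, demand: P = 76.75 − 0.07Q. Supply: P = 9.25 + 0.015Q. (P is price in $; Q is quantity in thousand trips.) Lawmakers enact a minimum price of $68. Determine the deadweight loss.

$19028.03 thousand

Competitive equilibrium: 76.75 − 0.07Q = 9.25 + 0.015Q → Q* = 794.1176, P* = 21.1618.
At the floor P = 68, quantity demanded = (76.75 − 68)/0.07 = 125.
Sellers' marginal cost at Q' = 125: 9.25 + 0.015·125 = 11.125.
ΔQ = 794.1176 − 125 = 669.1176; wedge = 68 − 11.125 = 56.875.
Deadweight loss = ½ × 669.1176 × 56.875 = $19028.03 thousand.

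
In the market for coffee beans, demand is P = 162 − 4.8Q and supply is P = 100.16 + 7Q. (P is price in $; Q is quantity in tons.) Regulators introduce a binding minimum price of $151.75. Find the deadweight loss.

Competitive equilibrium: 162 − 4.8Q = 100.16 + 7Q → Q* = 5.2407, P* = 136.8447.
At the floor P = 151.75, quantity demanded = (162 − 151.75)/4.8 = 2.1354.
Sellers' marginal cost at Q' = 2.1354: 100.16 + 7·2.1354 = 115.1078.
ΔQ = 5.2407 − 2.1354 = 3.1053; wedge = 151.75 − 115.1078 = 36.6422.
DWL = ½ × 3.1053 × 36.6422 = $56.89.

$56.89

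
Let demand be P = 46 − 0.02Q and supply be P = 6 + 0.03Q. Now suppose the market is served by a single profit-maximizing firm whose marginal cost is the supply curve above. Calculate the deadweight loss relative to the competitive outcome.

1306.12

Competitive equilibrium: 46 − 0.02Q = 6 + 0.03Q → Q* = 800, P* = 30.
Marginal revenue: MR = 46 − 0.04Q. Set MR = MC: 46 − 0.04Q = 6 + 0.03Q → Q_m = 571.42857.
Price P_m = 46 − 0.02·571.42857 = 34.57143; MC(Q_m) = 6 + 0.03·571.42857 = 23.14286.
Competitive Q* = 800, so ΔQ = 228.57143; wedge = 34.57143 − 23.14286 = 11.42857.
Deadweight loss = ½ × 228.57143 × 11.42857 = 1306.12.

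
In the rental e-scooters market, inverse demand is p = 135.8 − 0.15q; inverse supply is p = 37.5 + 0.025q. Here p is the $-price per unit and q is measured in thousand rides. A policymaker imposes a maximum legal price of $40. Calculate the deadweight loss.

Competitive equilibrium: 135.8 − 0.15q = 37.5 + 0.025q → q* = 561.7143, p* = 51.5429.
At the ceiling p = 40, quantity supplied = (40 − 37.5)/0.025 = 100.
Willingness to pay at q' = 100: 135.8 − 0.15·100 = 120.8.
Δq = 561.7143 − 100 = 461.7143; wedge = 120.8 − 40 = 80.8.
The triangle = ½ × 461.7143 × 80.8 = $18653.26 thousand.

$18653.26 thousand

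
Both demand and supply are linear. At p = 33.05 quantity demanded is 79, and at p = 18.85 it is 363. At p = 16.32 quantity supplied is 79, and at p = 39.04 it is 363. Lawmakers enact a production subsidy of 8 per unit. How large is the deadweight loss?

Demand slope = (18.85 − 33.05)/(363 − 79) = −0.05, so p = 37 − 0.05q.
Supply slope = (39.04 − 16.32)/(363 − 79) = 0.08, so p = 10 + 0.08q.
Competitive equilibrium: 37 − 0.05q = 10 + 0.08q → q* = 207.6923, p* = 26.6154.
The subsidy lowers effective supply by 8: p = 2 + 0.08q.
New quantity: 37 − 0.05q = 2 + 0.08q → q' = 269.2308.
Overproduction Δq = 269.2308 − 207.6923 = 61.5385; wedge = subsidy = 8.
The triangle = ½ × 61.5385 × 8 = 246.15.

246.15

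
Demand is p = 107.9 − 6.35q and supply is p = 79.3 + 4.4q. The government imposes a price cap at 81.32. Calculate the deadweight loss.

26.05

Competitive equilibrium: 107.9 − 6.35q = 79.3 + 4.4q → q* = 2.6605, p* = 91.006.
At the ceiling p = 81.32, quantity supplied = (81.32 − 79.3)/4.4 = 0.4591.
Willingness to pay at q' = 0.4591: 107.9 − 6.35·0.4591 = 104.9847.
Δq = 2.6605 − 0.4591 = 2.2014; wedge = 104.9847 − 81.32 = 23.6647.
The triangle = ½ × 2.2014 × 23.6647 = 26.05.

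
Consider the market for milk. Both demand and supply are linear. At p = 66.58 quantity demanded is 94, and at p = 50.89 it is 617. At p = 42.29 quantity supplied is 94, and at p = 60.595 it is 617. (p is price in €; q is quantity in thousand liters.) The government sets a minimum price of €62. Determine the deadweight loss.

€1587.70 thousand

Demand slope = (50.89 − 66.58)/(617 − 94) = −0.03, so p = 69.4 − 0.03q.
Supply slope = (60.595 − 42.29)/(617 − 94) = 0.035, so p = 39 + 0.035q.
Competitive equilibrium: 69.4 − 0.03q = 39 + 0.035q → q* = 467.6923, p* = 55.3692.
At the floor p = 62, quantity demanded = (69.4 − 62)/0.03 = 246.6667.
Sellers' marginal cost at q' = 246.6667: 39 + 0.035·246.6667 = 47.6333.
Δq = 467.6923 − 246.6667 = 221.0256; wedge = 62 − 47.6333 = 14.3667.
Deadweight loss = ½ × 221.0256 × 14.3667 = €1587.70 thousand.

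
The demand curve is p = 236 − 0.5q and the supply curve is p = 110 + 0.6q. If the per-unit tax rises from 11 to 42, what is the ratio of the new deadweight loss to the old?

14.579

Competitive equilibrium: 236 − 0.5q = 110 + 0.6q → q* = 114.5455, p* = 178.7273.
For a per-unit tax t: Δq = t/1.1, so DWL = ½·t·(t/1.1) = t²/2.2.
At t = 11: DWL = 55. At t = 42: DWL = 801.818.
Ratio = (42/11)² = 14.579.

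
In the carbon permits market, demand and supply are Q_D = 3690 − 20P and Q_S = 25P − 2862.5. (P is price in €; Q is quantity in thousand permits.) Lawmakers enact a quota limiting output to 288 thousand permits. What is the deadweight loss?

In inverse form: demand P = 184.5 − 0.05Q, supply P = 114.5 + 0.04Q.
Competitive equilibrium: 184.5 − 0.05Q = 114.5 + 0.04Q → Q* = 777.7778, P* = 145.6111.
At Q = 288: demand price = 184.5 − 0.05·288 = 170.1; supply price = 114.5 + 0.04·288 = 126.02.
ΔQ = 777.7778 − 288 = 489.7778; wedge = 170.1 − 126.02 = 44.08.
The triangle = ½ × 489.7778 × 44.08 = €10794.70 thousand.

€10794.70 thousand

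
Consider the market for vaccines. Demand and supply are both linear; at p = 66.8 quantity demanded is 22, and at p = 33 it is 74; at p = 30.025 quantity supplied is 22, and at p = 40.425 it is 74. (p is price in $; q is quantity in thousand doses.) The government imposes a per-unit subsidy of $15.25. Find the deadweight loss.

$136.80 thousand

Demand slope = (33 − 66.8)/(74 − 22) = −0.65, so p = 81.1 − 0.65q.
Supply slope = (40.425 − 30.025)/(74 − 22) = 0.2, so p = 25.625 + 0.2q.
Competitive equilibrium: 81.1 − 0.65q = 25.625 + 0.2q → q* = 65.2647, p* = 38.6779.
The subsidy lowers effective supply by 15.25: p = 10.375 + 0.2q.
New quantity: 81.1 − 0.65q = 10.375 + 0.2q → q' = 83.2059.
Overproduction Δq = 83.2059 − 65.2647 = 17.9412; wedge = subsidy = 15.25.
Welfare loss = ½ × 17.9412 × 15.25 = $136.80 thousand.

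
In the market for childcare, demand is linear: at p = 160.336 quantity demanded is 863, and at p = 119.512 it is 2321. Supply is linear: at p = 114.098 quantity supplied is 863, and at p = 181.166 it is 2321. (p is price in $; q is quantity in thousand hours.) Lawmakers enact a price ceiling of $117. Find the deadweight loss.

Demand slope = (119.512 − 160.336)/(2321 − 863) = −0.028, so p = 184.5 − 0.028q.
Supply slope = (181.166 − 114.098)/(2321 − 863) = 0.046, so p = 74.4 + 0.046q.
Competitive equilibrium: 184.5 − 0.028q = 74.4 + 0.046q → q* = 1487.83784, p* = 142.84054.
At the ceiling p = 117, quantity supplied = (117 − 74.4)/0.046 = 926.08696.
Willingness to pay at q' = 926.08696: 184.5 − 0.028·926.08696 = 158.56957.
Δq = 1487.83784 − 926.08696 = 561.75088; wedge = 158.56957 − 117 = 41.56957.
Deadweight loss = ½ × 561.75088 × 41.56957 = $11675.87 thousand.

$11675.87 thousand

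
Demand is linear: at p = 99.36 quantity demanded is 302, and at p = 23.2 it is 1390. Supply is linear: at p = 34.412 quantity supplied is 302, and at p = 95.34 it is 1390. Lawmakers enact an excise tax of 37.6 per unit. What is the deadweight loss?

5610.16

Demand slope = (23.2 − 99.36)/(1390 − 302) = −0.07, so p = 120.5 − 0.07q.
Supply slope = (95.34 − 34.412)/(1390 − 302) = 0.056, so p = 17.5 + 0.056q.
Competitive equilibrium: 120.5 − 0.07q = 17.5 + 0.056q → q* = 817.4603, p* = 63.2778.
With the tax, the buyer price exceeds the seller price by 37.6: (120.5 − 0.07q) − (17.5 + 0.056q) = 37.6 → q' = 519.0476.
Δq = 817.4603 − 519.0476 = 298.4127; the wedge equals the tax, 37.6.
Deadweight loss = ½ × 298.4127 × 37.6 = 5610.16.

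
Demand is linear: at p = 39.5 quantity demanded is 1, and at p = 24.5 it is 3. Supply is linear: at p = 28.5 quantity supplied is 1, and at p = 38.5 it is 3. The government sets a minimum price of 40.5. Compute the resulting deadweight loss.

6.42

Demand slope = (24.5 − 39.5)/(3 − 1) = −7.5, so p = 47 − 7.5q.
Supply slope = (38.5 − 28.5)/(3 − 1) = 5, so p = 23.5 + 5q.
Competitive equilibrium: 47 − 7.5q = 23.5 + 5q → q* = 1.88, p* = 32.9.
At the floor p = 40.5, quantity demanded = (47 − 40.5)/7.5 = 0.8667.
Sellers' marginal cost at q' = 0.8667: 23.5 + 5·0.8667 = 27.8335.
Δq = 1.88 − 0.8667 = 1.0133; wedge = 40.5 − 27.8335 = 12.6665.
Welfare loss = ½ × 1.0133 × 12.6665 = 6.42.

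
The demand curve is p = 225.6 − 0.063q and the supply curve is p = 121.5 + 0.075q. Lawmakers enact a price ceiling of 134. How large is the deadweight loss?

23830.47

Competitive equilibrium: 225.6 − 0.063q = 121.5 + 0.075q → q* = 754.3478, p* = 178.0761.
At the ceiling p = 134, quantity supplied = (134 − 121.5)/0.075 = 166.6667.
Willingness to pay at q' = 166.6667: 225.6 − 0.063·166.6667 = 215.1.
Δq = 754.3478 − 166.6667 = 587.6811; wedge = 215.1 − 134 = 81.1.
Welfare loss = ½ × 587.6811 × 81.1 = 23830.47.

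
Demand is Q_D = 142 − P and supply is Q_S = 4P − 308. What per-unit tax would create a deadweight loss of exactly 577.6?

In inverse form: demand P = 142 − Q, supply P = 77 + 0.25Q.
Competitive equilibrium: 142 − Q = 77 + 0.25Q → Q* = 52, P* = 90.
A tax t gives ΔQ = t/1.25 and wedge t, so DWL = t²/2.5.
t²/2.5 = 577.6 → t² = 1444 → t = 38.

38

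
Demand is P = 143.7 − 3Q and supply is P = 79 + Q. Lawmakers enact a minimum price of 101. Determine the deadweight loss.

Competitive equilibrium: 143.7 − 3Q = 79 + Q → Q* = 16.175, P* = 95.175.
At the floor P = 101, quantity demanded = (143.7 − 101)/3 = 14.2333.
Sellers' marginal cost at Q' = 14.2333: 79 + 1·14.2333 = 93.2333.
ΔQ = 16.175 − 14.2333 = 1.9417; wedge = 101 − 93.2333 = 7.7667.
DWL = ½ × 1.9417 × 7.7667 = 7.54.

7.54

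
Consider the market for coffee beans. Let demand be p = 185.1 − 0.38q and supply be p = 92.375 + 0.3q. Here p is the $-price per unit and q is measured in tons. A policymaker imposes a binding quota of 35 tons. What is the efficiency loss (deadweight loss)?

Competitive equilibrium: 185.1 − 0.38q = 92.375 + 0.3q → q* = 136.3603, p* = 133.2831.
At q = 35: demand price = 185.1 − 0.38·35 = 171.8; supply price = 92.375 + 0.3·35 = 102.875.
Δq = 136.3603 − 35 = 101.3603; wedge = 171.8 − 102.875 = 68.925.
Deadweight loss = ½ × 101.3603 × 68.925 = $3493.13.

$3493.13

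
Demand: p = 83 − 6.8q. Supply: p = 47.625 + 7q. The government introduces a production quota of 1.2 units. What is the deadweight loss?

12.83

Competitive equilibrium: 83 − 6.8q = 47.625 + 7q → q* = 2.5634, p* = 65.5688.
At q = 1.2: demand price = 83 − 6.8·1.2 = 74.84; supply price = 47.625 + 7·1.2 = 56.025.
Δq = 2.5634 − 1.2 = 1.3634; wedge = 74.84 − 56.025 = 18.815.
DWL = ½ × 1.3634 × 18.815 = 12.83.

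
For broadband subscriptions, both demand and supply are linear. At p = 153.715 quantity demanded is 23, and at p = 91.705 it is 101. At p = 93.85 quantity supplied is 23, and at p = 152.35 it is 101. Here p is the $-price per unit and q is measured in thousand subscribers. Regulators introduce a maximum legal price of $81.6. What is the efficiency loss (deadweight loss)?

Demand slope = (91.705 − 153.715)/(101 − 23) = −0.795, so p = 172 − 0.795q.
Supply slope = (152.35 − 93.85)/(101 − 23) = 0.75, so p = 76.6 + 0.75q.
Competitive equilibrium: 172 − 0.795q = 76.6 + 0.75q → q* = 61.7476, p* = 122.9107.
At the ceiling p = 81.6, quantity supplied = (81.6 − 76.6)/0.75 = 6.6667.
Willingness to pay at q' = 6.6667: 172 − 0.795·6.6667 = 166.7.
Δq = 61.7476 − 6.6667 = 55.0809; wedge = 166.7 − 81.6 = 85.1.
DWL = ½ × 55.0809 × 85.1 = $2343.69 thousand.

$2343.69 thousand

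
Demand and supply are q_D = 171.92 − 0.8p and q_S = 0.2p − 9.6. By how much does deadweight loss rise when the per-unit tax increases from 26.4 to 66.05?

In inverse form: demand p = 214.9 − 1.25q, supply p = 48 + 5q.
Competitive equilibrium: 214.9 − 1.25q = 48 + 5q → q* = 26.704, p* = 181.52.
For a per-unit tax t: Δq = t/6.25, so DWL = ½·t·(t/6.25) = t²/12.5.
At t = 26.4: DWL = 55.757. At t = 66.05: DWL = 349.008.
Increase = 349.008 − 55.757 = 293.25.

293.25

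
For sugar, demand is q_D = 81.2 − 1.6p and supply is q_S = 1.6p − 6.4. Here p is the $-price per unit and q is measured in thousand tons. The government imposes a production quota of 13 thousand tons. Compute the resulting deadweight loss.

$372.10 thousand

In inverse form: demand p = 50.75 − 0.625q, supply p = 4 + 0.625q.
Competitive equilibrium: 50.75 − 0.625q = 4 + 0.625q → q* = 37.4, p* = 27.375.
At q = 13: demand price = 50.75 − 0.625·13 = 42.625; supply price = 4 + 0.625·13 = 12.125.
Δq = 37.4 − 13 = 24.4; wedge = 42.625 − 12.125 = 30.5.
DWL = ½ × 24.4 × 30.5 = $372.10 thousand.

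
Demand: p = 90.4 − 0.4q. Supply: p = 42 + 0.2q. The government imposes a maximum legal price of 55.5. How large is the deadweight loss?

Competitive equilibrium: 90.4 − 0.4q = 42 + 0.2q → q* = 80.6667, p* = 58.1333.
At the ceiling p = 55.5, quantity supplied = (55.5 − 42)/0.2 = 67.5.
Willingness to pay at q' = 67.5: 90.4 − 0.4·67.5 = 63.4.
Δq = 80.6667 − 67.5 = 13.1667; wedge = 63.4 − 55.5 = 7.9.
The triangle = ½ × 13.1667 × 7.9 = 52.01.

52.01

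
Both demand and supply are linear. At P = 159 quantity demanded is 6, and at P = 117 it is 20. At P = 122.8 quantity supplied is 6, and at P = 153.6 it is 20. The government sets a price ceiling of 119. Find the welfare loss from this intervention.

Demand slope = (117 − 159)/(20 − 6) = −3, so P = 177 − 3Q.
Supply slope = (153.6 − 122.8)/(20 − 6) = 2.2, so P = 109.6 + 2.2Q.
Competitive equilibrium: 177 − 3Q = 109.6 + 2.2Q → Q* = 12.9615, P* = 138.1154.
At the ceiling P = 119, quantity supplied = (119 − 109.6)/2.2 = 4.2727.
Willingness to pay at Q' = 4.2727: 177 − 3·4.2727 = 164.1819.
ΔQ = 12.9615 − 4.2727 = 8.6888; wedge = 164.1819 − 119 = 45.1819.
DWL = ½ × 8.6888 × 45.1819 = 196.29.

196.29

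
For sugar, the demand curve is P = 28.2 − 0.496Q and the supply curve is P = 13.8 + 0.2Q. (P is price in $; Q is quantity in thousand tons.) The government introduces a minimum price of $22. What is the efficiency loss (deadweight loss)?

$23.34 thousand

Competitive equilibrium: 28.2 − 0.496Q = 13.8 + 0.2Q → Q* = 20.6897, P* = 17.9379.
At the floor P = 22, quantity demanded = (28.2 − 22)/0.496 = 12.5.
Sellers' marginal cost at Q' = 12.5: 13.8 + 0.2·12.5 = 16.3.
ΔQ = 20.6897 − 12.5 = 8.1897; wedge = 22 − 16.3 = 5.7.
Deadweight loss = ½ × 8.1897 × 5.7 = $23.34 thousand.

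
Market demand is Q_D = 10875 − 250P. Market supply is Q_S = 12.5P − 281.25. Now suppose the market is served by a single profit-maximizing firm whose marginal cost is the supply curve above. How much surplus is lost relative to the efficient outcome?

5.42

In inverse form: demand P = 43.5 − 0.004Q, supply P = 22.5 + 0.08Q.
Competitive equilibrium: 43.5 − 0.004Q = 22.5 + 0.08Q → Q* = 250, P* = 42.5.
Marginal revenue: MR = 43.5 − 0.008Q. Set MR = MC: 43.5 − 0.008Q = 22.5 + 0.08Q → Q_m = 238.6364.
Price P_m = 43.5 − 0.004·238.6364 = 42.5455; MC(Q_m) = 22.5 + 0.08·238.6364 = 41.5909.
Competitive Q* = 250, so ΔQ = 11.3636; wedge = 42.5455 − 41.5909 = 0.9546.
DWL = ½ × 11.3636 × 0.9546 = 5.42.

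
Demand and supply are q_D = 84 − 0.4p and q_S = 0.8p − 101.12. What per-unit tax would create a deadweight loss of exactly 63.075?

21.75

In inverse form: demand p = 210 − 2.5q, supply p = 126.4 + 1.25q.
Competitive equilibrium: 210 − 2.5q = 126.4 + 1.25q → q* = 22.2933, p* = 154.2667.
A tax t gives Δq = t/3.75 and wedge t, so DWL = t²/7.5.
t²/7.5 = 63.075 → t² = 473.0625 → t = 21.75.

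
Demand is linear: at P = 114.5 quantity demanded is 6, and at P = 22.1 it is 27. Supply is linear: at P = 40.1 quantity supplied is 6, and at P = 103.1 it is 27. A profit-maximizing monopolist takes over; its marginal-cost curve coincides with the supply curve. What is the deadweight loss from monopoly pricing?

132.59

Demand slope = (22.1 − 114.5)/(27 − 6) = −4.4, so P = 140.9 − 4.4Q.
Supply slope = (103.1 − 40.1)/(27 − 6) = 3, so P = 22.1 + 3Q.
Competitive equilibrium: 140.9 − 4.4Q = 22.1 + 3Q → Q* = 16.0541, P* = 70.2622.
Marginal revenue: MR = 140.9 − 8.8Q. Set MR = MC: 140.9 − 8.8Q = 22.1 + 3Q → Q_m = 10.0678.
Price P_m = 140.9 − 4.4·10.0678 = 96.6017; MC(Q_m) = 22.1 + 3·10.0678 = 52.3034.
Competitive Q* = 16.0541, so ΔQ = 5.9863; wedge = 96.6017 − 52.3034 = 44.2983.
Welfare loss = ½ × 5.9863 × 44.2983 = 132.59.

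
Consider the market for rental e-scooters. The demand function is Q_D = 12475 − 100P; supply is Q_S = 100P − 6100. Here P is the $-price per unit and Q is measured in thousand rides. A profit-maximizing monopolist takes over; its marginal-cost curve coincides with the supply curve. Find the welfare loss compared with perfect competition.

$11289.06 thousand

In inverse form: demand P = 124.75 − 0.01Q, supply P = 61 + 0.01Q.
Competitive equilibrium: 124.75 − 0.01Q = 61 + 0.01Q → Q* = 3187.5, P* = 92.875.
Marginal revenue: MR = 124.75 − 0.02Q. Set MR = MC: 124.75 − 0.02Q = 61 + 0.01Q → Q_m = 2125.
Price P_m = 124.75 − 0.01·2125 = 103.5; MC(Q_m) = 61 + 0.01·2125 = 82.25.
Competitive Q* = 3187.5, so ΔQ = 1062.5; wedge = 103.5 − 82.25 = 21.25.
The triangle = ½ × 1062.5 × 21.25 = $11289.06 thousand.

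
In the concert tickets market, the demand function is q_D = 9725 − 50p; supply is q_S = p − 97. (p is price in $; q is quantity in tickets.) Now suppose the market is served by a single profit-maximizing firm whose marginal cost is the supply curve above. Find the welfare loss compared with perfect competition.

$1.72

In inverse form: demand p = 194.5 − 0.02q, supply p = 97 + q.
Competitive equilibrium: 194.5 − 0.02q = 97 + q → q* = 95.5882, p* = 192.5882.
Marginal revenue: MR = 194.5 − 0.04q. Set MR = MC: 194.5 − 0.04q = 97 + q → q_m = 93.75.
Price p_m = 194.5 − 0.02·93.75 = 192.625; MC(q_m) = 97 + 1·93.75 = 190.75.
Competitive q* = 95.5882, so Δq = 1.8382; wedge = 192.625 − 190.75 = 1.875.
Deadweight loss = ½ × 1.8382 × 1.875 = $1.72.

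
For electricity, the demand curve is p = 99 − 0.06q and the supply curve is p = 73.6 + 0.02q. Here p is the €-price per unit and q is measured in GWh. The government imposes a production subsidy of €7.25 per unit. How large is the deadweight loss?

€328.52

Competitive equilibrium: 99 − 0.06q = 73.6 + 0.02q → q* = 317.5, p* = 79.95.
The subsidy lowers effective supply by 7.25: p = 66.35 + 0.02q.
New quantity: 99 − 0.06q = 66.35 + 0.02q → q' = 408.125.
Overproduction Δq = 408.125 − 317.5 = 90.625; wedge = subsidy = 7.25.
Deadweight loss = ½ × 90.625 × 7.25 = €328.52.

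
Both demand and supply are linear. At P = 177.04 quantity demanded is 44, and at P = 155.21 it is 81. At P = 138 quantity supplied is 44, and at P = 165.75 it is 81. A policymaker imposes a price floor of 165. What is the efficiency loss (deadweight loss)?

51.03

Demand slope = (155.21 − 177.04)/(81 − 44) = −0.59, so P = 203 − 0.59Q.
Supply slope = (165.75 − 138)/(81 − 44) = 0.75, so P = 105 + 0.75Q.
Competitive equilibrium: 203 − 0.59Q = 105 + 0.75Q → Q* = 73.1343, P* = 159.8507.
At the floor P = 165, quantity demanded = (203 − 165)/0.59 = 64.4068.
Sellers' marginal cost at Q' = 64.4068: 105 + 0.75·64.4068 = 153.3051.
ΔQ = 73.1343 − 64.4068 = 8.7275; wedge = 165 − 153.3051 = 11.6949.
The triangle = ½ × 8.7275 × 11.6949 = 51.03.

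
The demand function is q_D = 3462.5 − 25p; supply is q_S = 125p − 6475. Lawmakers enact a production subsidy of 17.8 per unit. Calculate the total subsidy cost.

In inverse form: demand p = 138.5 − 0.04q, supply p = 51.8 + 0.008q.
Competitive equilibrium: 138.5 − 0.04q = 51.8 + 0.008q → q* = 1806.25, p* = 66.25.
The subsidy lowers effective supply by 17.8: p = 34 + 0.008q.
New quantity: 138.5 − 0.04q = 34 + 0.008q → q' = 2177.0833.
Total subsidy cost = 17.8 × 2177.0833 = 38752.08.

38752.08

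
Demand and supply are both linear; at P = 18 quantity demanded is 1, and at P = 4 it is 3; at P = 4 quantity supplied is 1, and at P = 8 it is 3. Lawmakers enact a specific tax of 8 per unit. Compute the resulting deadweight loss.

3.56

Demand slope = (4 − 18)/(3 − 1) = −7, so P = 25 − 7Q.
Supply slope = (8 − 4)/(3 − 1) = 2, so P = 2 + 2Q.
Competitive equilibrium: 25 − 7Q = 2 + 2Q → Q* = 2.5556, P* = 7.1111.
With the tax, the buyer price exceeds the seller price by 8: (25 − 7Q) − (2 + 2Q) = 8 → Q' = 1.6667.
ΔQ = 2.5556 − 1.6667 = 0.8889; the wedge equals the tax, 8.
DWL = ½ × 0.8889 × 8 = 3.56.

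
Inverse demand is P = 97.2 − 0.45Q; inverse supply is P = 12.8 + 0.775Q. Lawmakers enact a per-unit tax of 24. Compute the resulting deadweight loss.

Competitive equilibrium: 97.2 − 0.45Q = 12.8 + 0.775Q → Q* = 68.898, P* = 66.1959.
With the tax, the buyer price exceeds the seller price by 24: (97.2 − 0.45Q) − (12.8 + 0.775Q) = 24 → Q' = 49.3061.
ΔQ = 68.898 − 49.3061 = 19.5919; the wedge equals the tax, 24.
DWL = ½ × 19.5919 × 24 = 235.10.

235.10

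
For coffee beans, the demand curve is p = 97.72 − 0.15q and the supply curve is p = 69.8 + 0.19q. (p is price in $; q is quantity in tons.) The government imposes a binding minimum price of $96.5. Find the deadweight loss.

Competitive equilibrium: 97.72 − 0.15q = 69.8 + 0.19q → q* = 82.1176, p* = 85.4024.
At the floor p = 96.5, quantity demanded = (97.72 − 96.5)/0.15 = 8.1333.
Sellers' marginal cost at q' = 8.1333: 69.8 + 0.19·8.1333 = 71.3453.
Δq = 82.1176 − 8.1333 = 73.9843; wedge = 96.5 − 71.3453 = 25.1547.
Deadweight loss = ½ × 73.9843 × 25.1547 = $930.53.

$930.53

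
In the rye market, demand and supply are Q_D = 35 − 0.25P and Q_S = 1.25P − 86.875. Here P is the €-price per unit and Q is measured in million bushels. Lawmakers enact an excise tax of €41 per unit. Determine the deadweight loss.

€175.10 million

In inverse form: demand P = 140 − 4Q, supply P = 69.5 + 0.8Q.
Competitive equilibrium: 140 − 4Q = 69.5 + 0.8Q → Q* = 14.6875, P* = 81.25.
With the tax, the buyer price exceeds the seller price by 41: (140 − 4Q) − (69.5 + 0.8Q) = 41 → Q' = 6.1458.
ΔQ = 14.6875 − 6.1458 = 8.5417; the wedge equals the tax, 41.
DWL = ½ × 8.5417 × 41 = €175.10 million.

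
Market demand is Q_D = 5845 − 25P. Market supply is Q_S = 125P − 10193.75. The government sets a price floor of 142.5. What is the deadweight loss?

18983.71

In inverse form: demand P = 233.8 − 0.04Q, supply P = 81.55 + 0.008Q.
Competitive equilibrium: 233.8 − 0.04Q = 81.55 + 0.008Q → Q* = 3171.875, P* = 106.925.
At the floor P = 142.5, quantity demanded = (233.8 − 142.5)/0.04 = 2282.5.
Sellers' marginal cost at Q' = 2282.5: 81.55 + 0.008·2282.5 = 99.81.
ΔQ = 3171.875 − 2282.5 = 889.375; wedge = 142.5 − 99.81 = 42.69.
The triangle = ½ × 889.375 × 42.69 = 18983.71.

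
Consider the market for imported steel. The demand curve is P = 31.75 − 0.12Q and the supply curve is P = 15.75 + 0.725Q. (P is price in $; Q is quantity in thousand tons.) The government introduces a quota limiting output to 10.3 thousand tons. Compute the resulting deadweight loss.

$31.50 thousand

Competitive equilibrium: 31.75 − 0.12Q = 15.75 + 0.725Q → Q* = 18.9349, P* = 29.4778.
At Q = 10.3: demand price = 31.75 − 0.12·10.3 = 30.514; supply price = 15.75 + 0.725·10.3 = 23.2175.
ΔQ = 18.9349 − 10.3 = 8.6349; wedge = 30.514 − 23.2175 = 7.2965.
Welfare loss = ½ × 8.6349 × 7.2965 = $31.50 thousand.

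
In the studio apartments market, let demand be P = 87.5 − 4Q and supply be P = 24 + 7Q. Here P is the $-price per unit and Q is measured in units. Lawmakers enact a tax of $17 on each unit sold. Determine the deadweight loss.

$13.14

Competitive equilibrium: 87.5 − 4Q = 24 + 7Q → Q* = 5.7727, P* = 64.4091.
With the tax, the buyer price exceeds the seller price by 17: (87.5 − 4Q) − (24 + 7Q) = 17 → Q' = 4.2273.
ΔQ = 5.7727 − 4.2273 = 1.5454; the wedge equals the tax, 17.
Deadweight loss = ½ × 1.5454 × 17 = $13.14.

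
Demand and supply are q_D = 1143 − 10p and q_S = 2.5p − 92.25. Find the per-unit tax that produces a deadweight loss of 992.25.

31.5

In inverse form: demand p = 114.3 − 0.1q, supply p = 36.9 + 0.4q.
Competitive equilibrium: 114.3 − 0.1q = 36.9 + 0.4q → q* = 154.8, p* = 98.82.
A tax t gives Δq = t/0.5 and wedge t, so DWL = t²/1.
t²/1 = 992.25 → t² = 992.25 → t = 31.5.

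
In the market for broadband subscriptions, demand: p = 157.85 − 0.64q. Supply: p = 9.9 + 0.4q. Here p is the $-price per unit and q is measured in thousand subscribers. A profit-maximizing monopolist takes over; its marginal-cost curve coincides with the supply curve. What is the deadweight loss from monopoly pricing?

$1527.24 thousand

Competitive equilibrium: 157.85 − 0.64q = 9.9 + 0.4q → q* = 142.2596, p* = 66.8038.
Marginal revenue: MR = 157.85 − 1.28q. Set MR = MC: 157.85 − 1.28q = 9.9 + 0.4q → q_m = 88.0655.
Price p_m = 157.85 − 0.64·88.0655 = 101.4881; MC(q_m) = 9.9 + 0.4·88.0655 = 45.1262.
Competitive q* = 142.2596, so Δq = 54.1941; wedge = 101.4881 − 45.1262 = 56.3619.
DWL = ½ × 54.1941 × 56.3619 = $1527.24 thousand.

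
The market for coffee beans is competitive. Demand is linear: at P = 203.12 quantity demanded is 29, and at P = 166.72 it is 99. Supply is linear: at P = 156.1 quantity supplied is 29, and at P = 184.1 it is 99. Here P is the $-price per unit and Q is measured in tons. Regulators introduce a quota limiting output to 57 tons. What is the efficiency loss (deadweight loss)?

Demand slope = (166.72 − 203.12)/(99 − 29) = −0.52, so P = 218.2 − 0.52Q.
Supply slope = (184.1 − 156.1)/(99 − 29) = 0.4, so P = 144.5 + 0.4Q.
Competitive equilibrium: 218.2 − 0.52Q = 144.5 + 0.4Q → Q* = 80.1087, P* = 176.5435.
At Q = 57: demand price = 218.2 − 0.52·57 = 188.56; supply price = 144.5 + 0.4·57 = 167.3.
ΔQ = 80.1087 − 57 = 23.1087; wedge = 188.56 − 167.3 = 21.26.
DWL = ½ × 23.1087 × 21.26 = $245.65.

$245.65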